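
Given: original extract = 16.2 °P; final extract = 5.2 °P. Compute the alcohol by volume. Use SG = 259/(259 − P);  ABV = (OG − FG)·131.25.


OG = 259/(259 − 16.2) = 1.0667
FG = 259/(259 − 5.2) = 1.0205
ABV = (1.0667 − 1.0205)·131.25

6.0681 % ABV


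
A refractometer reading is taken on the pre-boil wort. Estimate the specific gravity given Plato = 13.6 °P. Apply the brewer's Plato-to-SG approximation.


SG = 259/(259 − P)
SG = 259/(259 − 13.6)

1.0554


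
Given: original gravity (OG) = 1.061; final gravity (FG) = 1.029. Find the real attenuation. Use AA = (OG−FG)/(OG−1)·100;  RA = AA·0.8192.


AA = (1.061 − 1.029)/(1.061 − 1)·100 = 52.4590
RA = 52.4590·0.8192

42.9744 %


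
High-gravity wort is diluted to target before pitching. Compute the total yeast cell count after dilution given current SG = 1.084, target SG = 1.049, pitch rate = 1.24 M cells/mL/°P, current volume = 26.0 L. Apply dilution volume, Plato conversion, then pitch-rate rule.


V_w = V·((SG_c−1)/(SG_t−1)−1);  °P = 259 − 259/SG_t;  cells = rate·(V+V_w)·°P
V_w = 26.0·((1.084−1)/(1.049−1)−1) = 18.5714
V_final = 26.0 + 18.5714 = 44.5714
°P = 259 − 259/1.049 = 12.0982
cells = 1.24·44.5714·12.0982

668.6496 billion cells


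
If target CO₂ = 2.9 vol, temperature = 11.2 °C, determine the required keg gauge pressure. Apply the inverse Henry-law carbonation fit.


psi = vols/(0.01821 + 0.09011·e^(−0.04·T)) − 14.695
psi = 2.9/(0.01821 + 0.09011·e^(−0.04·11.2)) − 14.695

23.5728 psi


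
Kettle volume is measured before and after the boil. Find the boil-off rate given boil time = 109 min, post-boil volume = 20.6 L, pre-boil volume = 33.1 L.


rate = (V_pre − V_post) / (t_min/60)
rate = (33.1 − 20.6) / (109/60)

6.8807 L/hr


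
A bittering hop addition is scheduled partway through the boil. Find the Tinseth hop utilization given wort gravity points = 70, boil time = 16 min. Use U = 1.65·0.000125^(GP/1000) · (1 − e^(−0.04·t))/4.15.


bigness = 1.65·0.000125^(70/1000) = 0.8796
boil_factor = (1 − e^(−0.04·16))/4.15 = 0.1139
U = 0.8796 · 0.1139

0.1002


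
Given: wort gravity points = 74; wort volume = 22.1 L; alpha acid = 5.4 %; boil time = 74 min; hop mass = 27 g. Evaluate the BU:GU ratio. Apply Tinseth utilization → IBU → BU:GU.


U = 1.65·0.000125^(GP/1000)·(1−e^(−0.04t))/4.15;  IBU = (α/100)·m·U·1000/V;  BU:GU = IBU/GP
U = 1.65·0.000125^(74/1000)·(1−e^(−0.04·74))/4.15 = 0.1939
IBU = (5.4/100)·27·0.1939·1000/22.1 = 12.7898
BU:GU = 12.7898/74

0.1728


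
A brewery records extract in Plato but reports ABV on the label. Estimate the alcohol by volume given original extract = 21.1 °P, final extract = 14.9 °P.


SG = 259/(259 − P);  ABV = (OG − FG)·131.25
OG = 259/(259 − 21.1) = 1.0887
FG = 259/(259 − 14.9) = 1.0610
ABV = (1.0887 − 1.0610)·131.25

3.6293 % ABV


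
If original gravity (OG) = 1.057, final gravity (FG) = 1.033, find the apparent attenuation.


AA = (OG − FG)/(OG − 1) · 100
AA = (1.057 − 1.033)/(1.057 − 1) · 100

42.1053 %


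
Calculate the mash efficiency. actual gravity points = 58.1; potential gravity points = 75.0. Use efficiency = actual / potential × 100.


efficiency = 58.1 / 75.0 × 100

77.4667 %


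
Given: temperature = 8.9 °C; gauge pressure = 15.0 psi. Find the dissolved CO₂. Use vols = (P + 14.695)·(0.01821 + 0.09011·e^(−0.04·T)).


vols = (15.0 + 14.695)·(0.01821 + 0.09011·e^(−0.04·8.9))

2.4151 volumes


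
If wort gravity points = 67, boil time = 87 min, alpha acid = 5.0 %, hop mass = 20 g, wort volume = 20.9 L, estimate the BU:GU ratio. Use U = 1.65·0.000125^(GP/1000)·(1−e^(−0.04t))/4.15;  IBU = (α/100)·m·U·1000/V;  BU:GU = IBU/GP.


U = 1.65·0.000125^(67/1000)·(1−e^(−0.04·87))/4.15 = 0.2110
IBU = (5.0/100)·20·0.2110·1000/20.9 = 10.0970
BU:GU = 10.0970/67

0.1507


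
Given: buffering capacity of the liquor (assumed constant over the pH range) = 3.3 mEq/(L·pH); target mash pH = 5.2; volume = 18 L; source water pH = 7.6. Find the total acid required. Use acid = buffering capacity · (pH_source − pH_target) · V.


acid = 3.3 · (7.6 − 5.2) · 18

142.5600 mEq


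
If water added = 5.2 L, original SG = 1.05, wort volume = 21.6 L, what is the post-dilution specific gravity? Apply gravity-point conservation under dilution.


SG_new = 1 + (SG_old − 1)·V_old/(V_old + V_water)
pts = (1.05 − 1)·1000·21.6/(21.6 + 5.2) = 40.2985
SG_new = 1 + 40.2985/1000

1.0403


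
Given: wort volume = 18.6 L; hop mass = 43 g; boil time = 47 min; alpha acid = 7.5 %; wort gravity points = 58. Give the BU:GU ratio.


U = 1.65·0.000125^(GP/1000)·(1−e^(−0.04t))/4.15;  IBU = (α/100)·m·U·1000/V;  BU:GU = IBU/GP
U = 1.65·0.000125^(58/1000)·(1−e^(−0.04·47))/4.15 = 0.2001
IBU = (7.5/100)·43·0.2001·1000/18.6 = 34.6870
BU:GU = 34.6870/58

0.5981


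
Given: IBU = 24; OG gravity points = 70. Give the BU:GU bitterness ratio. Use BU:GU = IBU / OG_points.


BU:GU = 24 / 70

0.3429


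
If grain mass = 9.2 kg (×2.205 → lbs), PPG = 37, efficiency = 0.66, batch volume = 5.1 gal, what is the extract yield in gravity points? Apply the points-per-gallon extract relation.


points = lbs × PPG × eff / vol
lbs = 9.2 × 2.205 = 20.2860
points = 20.2860 × 37 × 0.66 / 5.1

97.1341 points


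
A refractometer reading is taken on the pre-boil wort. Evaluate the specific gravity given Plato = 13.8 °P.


SG = 259/(259 − P)
SG = 259/(259 − 13.8)

1.0563


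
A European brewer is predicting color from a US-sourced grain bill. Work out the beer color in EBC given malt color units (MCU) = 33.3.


SRM = 1.4922·MCU^0.6859;  EBC = SRM·1.97
SRM = 1.4922·33.3^0.6859 = 16.5223
EBC = 16.5223·1.97

32.5490 EBC


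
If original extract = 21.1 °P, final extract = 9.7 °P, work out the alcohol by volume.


SG = 259/(259 − P);  ABV = (OG − FG)·131.25
OG = 259/(259 − 21.1) = 1.0887
FG = 259/(259 − 9.7) = 1.0389
ABV = (1.0887 − 1.0389)·131.25

6.5341 % ABV


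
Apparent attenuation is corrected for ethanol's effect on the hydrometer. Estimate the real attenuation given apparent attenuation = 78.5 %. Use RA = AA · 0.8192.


RA = 78.5 · 0.8192

64.3072 %


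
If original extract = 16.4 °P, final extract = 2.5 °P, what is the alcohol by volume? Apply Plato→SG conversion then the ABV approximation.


SG = 259/(259 − P);  ABV = (OG − FG)·131.25
OG = 259/(259 − 16.4) = 1.0676
FG = 259/(259 − 2.5) = 1.0097
ABV = (1.0676 − 1.0097)·131.25

7.5934 % ABV


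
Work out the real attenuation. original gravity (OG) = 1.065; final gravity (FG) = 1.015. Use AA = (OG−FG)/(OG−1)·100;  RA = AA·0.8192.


AA = (1.065 − 1.015)/(1.065 − 1)·100 = 76.9231
RA = 76.9231·0.8192

63.0154 %


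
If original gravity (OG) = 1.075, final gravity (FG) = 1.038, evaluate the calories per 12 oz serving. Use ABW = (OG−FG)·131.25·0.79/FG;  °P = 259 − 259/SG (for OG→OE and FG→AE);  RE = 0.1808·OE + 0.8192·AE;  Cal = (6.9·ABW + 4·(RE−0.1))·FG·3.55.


ABW = (1.075 − 1.038)·131.25·0.79/1.038 = 3.6960
OE = 259 − 259/1.075 = 18.0698 °P
AE = 259 − 259/1.038 = 9.4817 °P
RE = 0.1808·18.0698 + 0.8192·9.4817 = 11.0344 °P
Cal = (6.9·3.6960 + 4·(11.0344−0.1))·1.038·3.55

255.1425 kcal


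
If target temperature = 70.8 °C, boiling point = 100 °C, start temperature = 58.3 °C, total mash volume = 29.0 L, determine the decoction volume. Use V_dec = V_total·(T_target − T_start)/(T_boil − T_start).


V_dec = 29.0·(70.8 − 58.3)/(100 − 58.3)

8.6930 L


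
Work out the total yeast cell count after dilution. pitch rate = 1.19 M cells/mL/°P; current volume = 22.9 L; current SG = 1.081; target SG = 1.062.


V_w = V·((SG_c−1)/(SG_t−1)−1);  °P = 259 − 259/SG_t;  cells = rate·(V+V_w)·°P
V_w = 22.9·((1.081−1)/(1.062−1)−1) = 7.0177
V_final = 22.9 + 7.0177 = 29.9177
°P = 259 − 259/1.062 = 15.1205
cells = 1.19·29.9177·15.1205

538.3227 billion cells


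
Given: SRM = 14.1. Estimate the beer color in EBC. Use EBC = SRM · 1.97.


EBC = 14.1 · 1.97

27.7770 EBC


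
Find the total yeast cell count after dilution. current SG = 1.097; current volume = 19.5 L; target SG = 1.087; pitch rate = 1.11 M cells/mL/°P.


V_w = V·((SG_c−1)/(SG_t−1)−1);  °P = 259 − 259/SG_t;  cells = rate·(V+V_w)·°P
V_w = 19.5·((1.097−1)/(1.087−1)−1) = 2.2414
V_final = 19.5 + 2.2414 = 21.7414
°P = 259 − 259/1.087 = 20.7295
cells = 1.11·21.7414·20.7295

500.2643 billion cells


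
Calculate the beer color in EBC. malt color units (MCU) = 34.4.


SRM = 1.4922·MCU^0.6859;  EBC = SRM·1.97
SRM = 1.4922·34.4^0.6859 = 16.8948
EBC = 16.8948·1.97

33.2827 EBC


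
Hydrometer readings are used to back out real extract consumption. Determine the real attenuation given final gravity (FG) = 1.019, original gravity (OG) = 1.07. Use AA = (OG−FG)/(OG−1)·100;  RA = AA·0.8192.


AA = (1.07 − 1.019)/(1.07 − 1)·100 = 72.8571
RA = 72.8571·0.8192

59.6846 %


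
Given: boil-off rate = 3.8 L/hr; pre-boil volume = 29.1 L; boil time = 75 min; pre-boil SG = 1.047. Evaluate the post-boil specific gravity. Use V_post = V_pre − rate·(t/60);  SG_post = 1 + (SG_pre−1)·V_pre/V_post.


V_post = 29.1 − 3.8·(75/60) = 24.3500
SG_post = 1 + (1.047 − 1)·29.1/24.3500

1.0562


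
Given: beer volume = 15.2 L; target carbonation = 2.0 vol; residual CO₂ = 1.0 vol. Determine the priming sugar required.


sugar = (target − residual)·4.0·V
sugar = (2.0 − 1.0)·4.0·15.2

60.8000 g


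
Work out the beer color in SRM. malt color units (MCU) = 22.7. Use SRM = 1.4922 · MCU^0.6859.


SRM = 1.4922 · 22.7^0.6859

12.7036 SRM


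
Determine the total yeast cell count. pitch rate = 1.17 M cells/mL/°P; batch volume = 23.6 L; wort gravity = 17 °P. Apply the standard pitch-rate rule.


cells (billions) = rate · V_L · °P
cells = 1.17 · 23.6 · 17

469.4040 billion cells


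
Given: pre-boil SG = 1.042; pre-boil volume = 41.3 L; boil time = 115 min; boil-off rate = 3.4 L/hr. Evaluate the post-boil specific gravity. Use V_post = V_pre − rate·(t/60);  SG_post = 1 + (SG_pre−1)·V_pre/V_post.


V_post = 41.3 − 3.4·(115/60) = 34.7833
SG_post = 1 + (1.042 − 1)·41.3/34.7833

1.0499


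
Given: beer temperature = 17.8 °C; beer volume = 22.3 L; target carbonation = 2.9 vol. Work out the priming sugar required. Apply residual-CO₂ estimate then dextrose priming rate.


residual = 14.695·(0.01821 + 0.09011·e^(−0.04·T));  sugar = (target − residual)·4.0·V
residual = 14.695·(0.01821 + 0.09011·e^(−0.04·17.8)) = 0.9173
sugar = (2.9 − 0.9173)·4.0·22.3

176.8556 g


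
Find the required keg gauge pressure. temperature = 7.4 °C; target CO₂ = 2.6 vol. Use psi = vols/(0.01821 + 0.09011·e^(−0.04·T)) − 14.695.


psi = 2.6/(0.01821 + 0.09011·e^(−0.04·7.4)) − 14.695

15.8097 psi


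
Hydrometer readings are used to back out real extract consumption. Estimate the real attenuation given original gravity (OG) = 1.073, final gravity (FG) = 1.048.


AA = (OG−FG)/(OG−1)·100;  RA = AA·0.8192
AA = (1.073 − 1.048)/(1.073 − 1)·100 = 34.2466
RA = 34.2466·0.8192

28.0548 %


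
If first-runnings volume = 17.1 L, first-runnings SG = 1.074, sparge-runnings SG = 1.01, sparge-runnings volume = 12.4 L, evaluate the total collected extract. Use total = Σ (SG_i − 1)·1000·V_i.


first = (1.074 − 1)·1000·17.1 = 1265.4000
sparge = (1.01 − 1)·1000·12.4 = 124.0000
total = 1265.4000 + 124.0000

1389.4000 gravity·L


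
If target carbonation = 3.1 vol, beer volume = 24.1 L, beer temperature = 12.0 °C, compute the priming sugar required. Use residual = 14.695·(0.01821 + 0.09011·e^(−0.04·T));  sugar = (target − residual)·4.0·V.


residual = 14.695·(0.01821 + 0.09011·e^(−0.04·12.0)) = 1.0870
sugar = (3.1 − 1.0870)·4.0·24.1

194.0563 g


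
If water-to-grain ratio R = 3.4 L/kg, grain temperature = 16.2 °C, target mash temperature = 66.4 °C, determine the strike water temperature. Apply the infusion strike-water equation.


T_strike = (0.41/R)·(T_mash − T_grain) + T_mash
T_strike = (0.41/3.4)·(66.4 − 16.2) + 66.4

72.4535 °C


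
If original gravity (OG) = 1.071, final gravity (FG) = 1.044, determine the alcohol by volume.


ABV = (OG − FG) · 131.25
ABV = (1.071 − 1.044) · 131.25

3.5437 % ABV


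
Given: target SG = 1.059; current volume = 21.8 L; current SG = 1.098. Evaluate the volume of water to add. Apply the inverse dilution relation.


V_water = V·((SG_curr − 1)/(SG_target − 1) − 1)
V_water = 21.8·((1.098 − 1)/(1.059 − 1) − 1)

14.4102 L


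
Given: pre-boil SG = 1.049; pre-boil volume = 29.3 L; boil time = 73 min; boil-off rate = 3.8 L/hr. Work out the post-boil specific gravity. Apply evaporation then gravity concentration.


V_post = V_pre − rate·(t/60);  SG_post = 1 + (SG_pre−1)·V_pre/V_post
V_post = 29.3 − 3.8·(73/60) = 24.6767
SG_post = 1 + (1.049 − 1)·29.3/24.6767

1.0582


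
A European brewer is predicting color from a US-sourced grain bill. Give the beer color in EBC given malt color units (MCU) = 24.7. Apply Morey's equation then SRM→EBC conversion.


SRM = 1.4922·MCU^0.6859;  EBC = SRM·1.97
SRM = 1.4922·24.7^0.6859 = 13.4610
EBC = 13.4610·1.97

26.5182 EBC


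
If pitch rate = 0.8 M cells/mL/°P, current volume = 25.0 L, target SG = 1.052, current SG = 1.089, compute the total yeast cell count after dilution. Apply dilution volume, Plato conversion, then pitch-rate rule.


V_w = V·((SG_c−1)/(SG_t−1)−1);  °P = 259 − 259/SG_t;  cells = rate·(V+V_w)·°P
V_w = 25.0·((1.089−1)/(1.052−1)−1) = 17.7885
V_final = 25.0 + 17.7885 = 42.7885
°P = 259 − 259/1.052 = 12.8023
cells = 0.8·42.7885·12.8023

438.2319 billion cells


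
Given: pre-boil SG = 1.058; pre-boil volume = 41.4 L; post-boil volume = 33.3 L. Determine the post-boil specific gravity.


SG_post = 1 + (SG_pre − 1)·V_pre/V_post
pts_pre = (1.058 − 1)·1000 = 58.0000
pts_post = 58.0000·41.4/33.3 = 72.1081
SG_post = 1 + 72.1081/1000

1.0721


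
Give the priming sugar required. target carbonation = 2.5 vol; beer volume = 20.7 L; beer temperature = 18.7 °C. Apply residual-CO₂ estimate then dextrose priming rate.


residual = 14.695·(0.01821 + 0.09011·e^(−0.04·T));  sugar = (target − residual)·4.0·V
residual = 14.695·(0.01821 + 0.09011·e^(−0.04·18.7)) = 0.8943
sugar = (2.5 − 0.8943)·4.0·20.7

132.9486 g


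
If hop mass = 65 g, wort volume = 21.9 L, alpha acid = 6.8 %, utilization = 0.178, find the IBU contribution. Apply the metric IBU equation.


IBU = (α/100)·mass·U·1000 / V
IBU = (6.8/100)·65·0.178·1000 / 21.9

35.9251 IBU


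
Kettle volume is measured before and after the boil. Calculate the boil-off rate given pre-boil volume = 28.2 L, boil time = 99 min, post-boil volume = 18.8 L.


rate = (V_pre − V_post) / (t_min/60)
rate = (28.2 − 18.8) / (99/60)

5.6970 L/hr


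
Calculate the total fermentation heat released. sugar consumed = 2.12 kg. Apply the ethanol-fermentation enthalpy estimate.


Q = m_sugar · 590 kJ/kg
Q = 2.12 · 590

1250.8000 kJ


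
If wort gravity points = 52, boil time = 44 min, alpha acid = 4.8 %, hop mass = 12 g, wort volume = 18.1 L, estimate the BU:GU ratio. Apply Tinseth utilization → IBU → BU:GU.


U = 1.65·0.000125^(GP/1000)·(1−e^(−0.04t))/4.15;  IBU = (α/100)·m·U·1000/V;  BU:GU = IBU/GP
U = 1.65·0.000125^(52/1000)·(1−e^(−0.04·44))/4.15 = 0.2063
IBU = (4.8/100)·12·0.2063·1000/18.1 = 6.5649
BU:GU = 6.5649/52

0.1262


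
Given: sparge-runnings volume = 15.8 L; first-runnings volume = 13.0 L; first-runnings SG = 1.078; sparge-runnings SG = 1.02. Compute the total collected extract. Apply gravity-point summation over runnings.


total = Σ (SG_i − 1)·1000·V_i
first = (1.078 − 1)·1000·13.0 = 1014.0000
sparge = (1.02 − 1)·1000·15.8 = 316.0000
total = 1014.0000 + 316.0000

1330.0000 gravity·L


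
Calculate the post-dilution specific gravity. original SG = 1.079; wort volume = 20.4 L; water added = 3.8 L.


SG_new = 1 + (SG_old − 1)·V_old/(V_old + V_water)
pts = (1.079 − 1)·1000·20.4/(20.4 + 3.8) = 66.5950
SG_new = 1 + 66.5950/1000

1.0666


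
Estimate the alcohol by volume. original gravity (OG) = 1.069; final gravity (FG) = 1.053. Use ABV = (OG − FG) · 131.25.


ABV = (1.069 − 1.053) · 131.25

2.1000 % ABV


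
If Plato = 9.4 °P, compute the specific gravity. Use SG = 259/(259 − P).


SG = 259/(259 − 9.4)

1.0377


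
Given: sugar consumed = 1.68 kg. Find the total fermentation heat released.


Q = m_sugar · 590 kJ/kg
Q = 1.68 · 590

991.2000 kJ


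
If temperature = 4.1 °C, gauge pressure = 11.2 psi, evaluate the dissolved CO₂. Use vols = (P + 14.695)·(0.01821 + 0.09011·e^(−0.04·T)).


vols = (11.2 + 14.695)·(0.01821 + 0.09011·e^(−0.04·4.1))

2.4520 volumes


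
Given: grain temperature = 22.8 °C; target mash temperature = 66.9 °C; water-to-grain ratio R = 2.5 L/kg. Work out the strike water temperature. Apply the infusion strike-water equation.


T_strike = (0.41/R)·(T_mash − T_grain) + T_mash
T_strike = (0.41/2.5)·(66.9 − 22.8) + 66.9

74.1324 °C


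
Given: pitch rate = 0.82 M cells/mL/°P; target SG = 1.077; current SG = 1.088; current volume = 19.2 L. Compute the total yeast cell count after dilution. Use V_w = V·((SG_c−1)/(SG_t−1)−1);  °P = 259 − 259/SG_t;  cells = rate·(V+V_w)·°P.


V_w = 19.2·((1.088−1)/(1.077−1)−1) = 2.7429
V_final = 19.2 + 2.7429 = 21.9429
°P = 259 − 259/1.077 = 18.5172
cells = 0.82·21.9429·18.5172

333.1822 billion cells


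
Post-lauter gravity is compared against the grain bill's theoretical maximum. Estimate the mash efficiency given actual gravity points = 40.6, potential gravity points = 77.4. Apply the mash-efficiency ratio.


efficiency = actual / potential × 100
efficiency = 40.6 / 77.4 × 100

52.4548 %


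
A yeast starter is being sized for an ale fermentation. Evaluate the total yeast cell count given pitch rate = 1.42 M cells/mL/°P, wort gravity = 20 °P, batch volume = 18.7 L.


cells (billions) = rate · V_L · °P
cells = 1.42 · 18.7 · 20

531.0800 billion cells


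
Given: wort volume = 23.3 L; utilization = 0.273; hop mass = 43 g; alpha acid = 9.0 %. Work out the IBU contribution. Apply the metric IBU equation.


IBU = (α/100)·mass·U·1000 / V
IBU = (9.0/100)·43·0.273·1000 / 23.3

45.3438 IBU


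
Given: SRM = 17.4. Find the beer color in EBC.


EBC = SRM · 1.97
EBC = 17.4 · 1.97

34.2780 EBC


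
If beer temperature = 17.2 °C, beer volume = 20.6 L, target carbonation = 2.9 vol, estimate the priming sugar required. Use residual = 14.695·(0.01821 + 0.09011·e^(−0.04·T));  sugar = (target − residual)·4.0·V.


residual = 14.695·(0.01821 + 0.09011·e^(−0.04·17.2)) = 0.9331
sugar = (2.9 − 0.9331)·4.0·20.6

162.0729 g


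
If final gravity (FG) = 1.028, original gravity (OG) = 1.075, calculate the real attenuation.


AA = (OG−FG)/(OG−1)·100;  RA = AA·0.8192
AA = (1.075 − 1.028)/(1.075 − 1)·100 = 62.6667
RA = 62.6667·0.8192

51.3365 %


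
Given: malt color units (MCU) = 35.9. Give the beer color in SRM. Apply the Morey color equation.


SRM = 1.4922 · MCU^0.6859
SRM = 1.4922 · 35.9^0.6859

17.3967 SRM


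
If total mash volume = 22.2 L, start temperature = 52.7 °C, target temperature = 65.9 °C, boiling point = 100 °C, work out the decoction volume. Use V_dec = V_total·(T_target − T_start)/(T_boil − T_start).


V_dec = 22.2·(65.9 − 52.7)/(100 − 52.7)

6.1953 L


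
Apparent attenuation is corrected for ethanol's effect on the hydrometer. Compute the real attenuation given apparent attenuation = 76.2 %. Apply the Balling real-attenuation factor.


RA = AA · 0.8192
RA = 76.2 · 0.8192

62.4230 %


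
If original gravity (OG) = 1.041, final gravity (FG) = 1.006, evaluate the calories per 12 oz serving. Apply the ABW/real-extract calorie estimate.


ABW = (OG−FG)·131.25·0.79/FG;  °P = 259 − 259/SG (for OG→OE and FG→AE);  RE = 0.1808·OE + 0.8192·AE;  Cal = (6.9·ABW + 4·(RE−0.1))·FG·3.55
ABW = (1.041 − 1.006)·131.25·0.79/1.006 = 3.6074
OE = 259 − 259/1.041 = 10.2008 °P
AE = 259 − 259/1.006 = 1.5447 °P
RE = 0.1808·10.2008 + 0.8192·1.5447 = 3.1097 °P
Cal = (6.9·3.6074 + 4·(3.1097−0.1))·1.006·3.55

131.8887 kcal


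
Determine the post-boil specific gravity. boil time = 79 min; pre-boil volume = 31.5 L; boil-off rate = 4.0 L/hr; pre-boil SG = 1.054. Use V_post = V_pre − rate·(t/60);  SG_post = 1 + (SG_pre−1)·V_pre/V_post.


V_post = 31.5 − 4.0·(79/60) = 26.2333
SG_post = 1 + (1.054 − 1)·31.5/26.2333

1.0648


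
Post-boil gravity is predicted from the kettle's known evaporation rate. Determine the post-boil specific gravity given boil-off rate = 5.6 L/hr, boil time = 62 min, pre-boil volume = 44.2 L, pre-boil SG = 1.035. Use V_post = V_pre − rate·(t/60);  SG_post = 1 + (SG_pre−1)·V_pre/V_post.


V_post = 44.2 − 5.6·(62/60) = 38.4133
SG_post = 1 + (1.035 − 1)·44.2/38.4133

1.0403


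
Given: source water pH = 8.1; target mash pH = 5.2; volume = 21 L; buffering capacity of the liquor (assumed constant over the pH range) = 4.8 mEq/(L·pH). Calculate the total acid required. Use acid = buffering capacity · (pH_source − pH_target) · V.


acid = 4.8 · (8.1 − 5.2) · 21

292.3200 mEq


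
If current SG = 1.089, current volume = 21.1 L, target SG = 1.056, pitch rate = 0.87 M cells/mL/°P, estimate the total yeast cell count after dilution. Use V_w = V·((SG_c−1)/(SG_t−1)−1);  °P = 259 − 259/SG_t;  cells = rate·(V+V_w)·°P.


V_w = 21.1·((1.089−1)/(1.056−1)−1) = 12.4339
V_final = 21.1 + 12.4339 = 33.5339
°P = 259 − 259/1.056 = 13.7348
cells = 0.87·33.5339·13.7348

400.7076 billion cells


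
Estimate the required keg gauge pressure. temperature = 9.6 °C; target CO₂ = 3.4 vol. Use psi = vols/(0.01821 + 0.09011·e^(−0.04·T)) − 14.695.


psi = 3.4/(0.01821 + 0.09011·e^(−0.04·9.6)) − 14.695

28.0257 psi


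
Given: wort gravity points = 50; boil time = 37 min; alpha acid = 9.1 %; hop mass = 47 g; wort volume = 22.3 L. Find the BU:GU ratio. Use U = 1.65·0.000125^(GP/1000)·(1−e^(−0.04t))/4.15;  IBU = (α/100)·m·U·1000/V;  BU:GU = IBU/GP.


U = 1.65·0.000125^(50/1000)·(1−e^(−0.04·37))/4.15 = 0.1959
IBU = (9.1/100)·47·0.1959·1000/22.3 = 37.5783
BU:GU = 37.5783/50

0.7516


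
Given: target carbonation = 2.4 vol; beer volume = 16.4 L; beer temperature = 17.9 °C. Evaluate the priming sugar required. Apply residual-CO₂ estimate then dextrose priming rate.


residual = 14.695·(0.01821 + 0.09011·e^(−0.04·T));  sugar = (target − residual)·4.0·V
residual = 14.695·(0.01821 + 0.09011·e^(−0.04·17.9)) = 0.9147
sugar = (2.4 − 0.9147)·4.0·16.4

97.4343 g


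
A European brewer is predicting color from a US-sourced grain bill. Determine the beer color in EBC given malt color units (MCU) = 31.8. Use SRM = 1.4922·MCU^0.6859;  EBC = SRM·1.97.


SRM = 1.4922·31.8^0.6859 = 16.0082
EBC = 16.0082·1.97

31.5361 EBC


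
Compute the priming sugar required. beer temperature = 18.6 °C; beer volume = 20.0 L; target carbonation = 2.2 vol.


residual = 14.695·(0.01821 + 0.09011·e^(−0.04·T));  sugar = (target − residual)·4.0·V
residual = 14.695·(0.01821 + 0.09011·e^(−0.04·18.6)) = 0.8969
sugar = (2.2 − 0.8969)·4.0·20.0

104.2518 g


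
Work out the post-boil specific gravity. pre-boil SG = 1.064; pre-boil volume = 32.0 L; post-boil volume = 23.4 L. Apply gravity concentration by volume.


SG_post = 1 + (SG_pre − 1)·V_pre/V_post
pts_pre = (1.064 − 1)·1000 = 64.0000
pts_post = 64.0000·32.0/23.4 = 87.5214
SG_post = 1 + 87.5214/1000

1.0875


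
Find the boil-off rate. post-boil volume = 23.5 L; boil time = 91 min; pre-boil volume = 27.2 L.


rate = (V_pre − V_post) / (t_min/60)
rate = (27.2 − 23.5) / (91/60)

2.4396 L/hr


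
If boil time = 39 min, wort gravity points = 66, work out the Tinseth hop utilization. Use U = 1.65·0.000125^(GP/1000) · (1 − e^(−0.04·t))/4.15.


bigness = 1.65·0.000125^(66/1000) = 0.9118
boil_factor = (1 − e^(−0.04·39))/4.15 = 0.1903
U = 0.9118 · 0.1903

0.1735


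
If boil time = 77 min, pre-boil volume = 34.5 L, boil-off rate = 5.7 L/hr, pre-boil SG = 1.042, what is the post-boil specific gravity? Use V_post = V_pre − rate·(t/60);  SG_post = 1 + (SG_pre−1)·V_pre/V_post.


V_post = 34.5 − 5.7·(77/60) = 27.1850
SG_post = 1 + (1.042 − 1)·34.5/27.1850

1.0533


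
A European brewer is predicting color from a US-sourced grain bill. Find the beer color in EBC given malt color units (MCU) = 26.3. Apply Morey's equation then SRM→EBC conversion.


SRM = 1.4922·MCU^0.6859;  EBC = SRM·1.97
SRM = 1.4922·26.3^0.6859 = 14.0532
EBC = 14.0532·1.97

27.6848 EBC


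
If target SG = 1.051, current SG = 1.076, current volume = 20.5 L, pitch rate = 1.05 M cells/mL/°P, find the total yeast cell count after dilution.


V_w = V·((SG_c−1)/(SG_t−1)−1);  °P = 259 − 259/SG_t;  cells = rate·(V+V_w)·°P
V_w = 20.5·((1.076−1)/(1.051−1)−1) = 10.0490
V_final = 20.5 + 10.0490 = 30.5490
°P = 259 − 259/1.051 = 12.5680
cells = 1.05·30.5490·12.5680

403.1381 billion cells


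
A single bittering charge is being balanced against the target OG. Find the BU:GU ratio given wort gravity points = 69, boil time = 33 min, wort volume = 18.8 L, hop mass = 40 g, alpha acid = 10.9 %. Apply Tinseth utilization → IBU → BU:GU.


U = 1.65·0.000125^(GP/1000)·(1−e^(−0.04t))/4.15;  IBU = (α/100)·m·U·1000/V;  BU:GU = IBU/GP
U = 1.65·0.000125^(69/1000)·(1−e^(−0.04·33))/4.15 = 0.1567
IBU = (10.9/100)·40·0.1567·1000/18.8 = 36.3475
BU:GU = 36.3475/69

0.5268


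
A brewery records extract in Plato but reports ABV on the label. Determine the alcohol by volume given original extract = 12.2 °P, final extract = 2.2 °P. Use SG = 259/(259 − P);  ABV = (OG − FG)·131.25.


OG = 259/(259 − 12.2) = 1.0494
FG = 259/(259 − 2.2) = 1.0086
ABV = (1.0494 − 1.0086)·131.25

5.3636 % ABV


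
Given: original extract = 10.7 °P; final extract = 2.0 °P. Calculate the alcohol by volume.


SG = 259/(259 − P);  ABV = (OG − FG)·131.25
OG = 259/(259 − 10.7) = 1.0431
FG = 259/(259 − 2.0) = 1.0078
ABV = (1.0431 − 1.0078)·131.25

4.6346 % ABV


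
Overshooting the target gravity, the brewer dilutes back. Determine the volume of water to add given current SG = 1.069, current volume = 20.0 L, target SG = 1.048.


V_water = V·((SG_curr − 1)/(SG_target − 1) − 1)
V_water = 20.0·((1.069 − 1)/(1.048 − 1) − 1)

8.7500 L


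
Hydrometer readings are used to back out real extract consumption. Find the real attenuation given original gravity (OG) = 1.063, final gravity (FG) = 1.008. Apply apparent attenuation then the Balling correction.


AA = (OG−FG)/(OG−1)·100;  RA = AA·0.8192
AA = (1.063 − 1.008)/(1.063 − 1)·100 = 87.3016
RA = 87.3016·0.8192

71.5175 %


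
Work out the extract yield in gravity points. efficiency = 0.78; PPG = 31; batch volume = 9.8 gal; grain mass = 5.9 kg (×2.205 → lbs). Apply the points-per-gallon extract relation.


points = lbs × PPG × eff / vol
lbs = 5.9 × 2.205 = 13.0095
points = 13.0095 × 31 × 0.78 / 9.8

32.0990 points


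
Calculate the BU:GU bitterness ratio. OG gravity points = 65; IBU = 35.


BU:GU = IBU / OG_points
BU:GU = 35 / 65

0.5385


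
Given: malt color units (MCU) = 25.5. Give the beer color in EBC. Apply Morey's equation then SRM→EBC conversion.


SRM = 1.4922·MCU^0.6859;  EBC = SRM·1.97
SRM = 1.4922·25.5^0.6859 = 13.7586
EBC = 13.7586·1.97

27.1044 EBC


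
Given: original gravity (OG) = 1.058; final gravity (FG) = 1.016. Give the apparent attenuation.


AA = (OG − FG)/(OG − 1) · 100
AA = (1.058 − 1.016)/(1.058 − 1) · 100

72.4138 %


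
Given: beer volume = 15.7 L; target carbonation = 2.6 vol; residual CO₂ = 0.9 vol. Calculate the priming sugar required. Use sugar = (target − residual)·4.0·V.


sugar = (2.6 − 0.9)·4.0·15.7

106.7600 g


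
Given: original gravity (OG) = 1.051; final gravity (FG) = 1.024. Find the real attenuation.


AA = (OG−FG)/(OG−1)·100;  RA = AA·0.8192
AA = (1.051 − 1.024)/(1.051 − 1)·100 = 52.9412
RA = 52.9412·0.8192

43.3694 %


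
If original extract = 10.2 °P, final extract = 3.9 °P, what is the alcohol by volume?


SG = 259/(259 − P);  ABV = (OG − FG)·131.25
OG = 259/(259 − 10.2) = 1.0410
FG = 259/(259 − 3.9) = 1.0153
ABV = (1.0410 − 1.0153)·131.25

3.3743 % ABV


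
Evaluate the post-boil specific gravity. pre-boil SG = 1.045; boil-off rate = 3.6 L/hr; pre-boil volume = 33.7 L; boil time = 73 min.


V_post = V_pre − rate·(t/60);  SG_post = 1 + (SG_pre−1)·V_pre/V_post
V_post = 33.7 − 3.6·(73/60) = 29.3200
SG_post = 1 + (1.045 − 1)·33.7/29.3200

1.0517


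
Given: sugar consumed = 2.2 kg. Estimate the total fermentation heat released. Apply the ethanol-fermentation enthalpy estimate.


Q = m_sugar · 590 kJ/kg
Q = 2.2 · 590

1298.0000 kJ


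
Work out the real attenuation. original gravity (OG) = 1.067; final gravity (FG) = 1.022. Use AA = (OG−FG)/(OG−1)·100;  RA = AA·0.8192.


AA = (1.067 − 1.022)/(1.067 − 1)·100 = 67.1642
RA = 67.1642·0.8192

55.0209 %


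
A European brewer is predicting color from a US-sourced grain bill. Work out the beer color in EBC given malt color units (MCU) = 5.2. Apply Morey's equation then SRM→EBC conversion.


SRM = 1.4922·MCU^0.6859;  EBC = SRM·1.97
SRM = 1.4922·5.2^0.6859 = 4.6231
EBC = 4.6231·1.97

9.1075 EBC


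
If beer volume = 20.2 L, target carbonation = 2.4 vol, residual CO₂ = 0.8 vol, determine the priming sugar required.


sugar = (target − residual)·4.0·V
sugar = (2.4 − 0.8)·4.0·20.2

129.2800 g


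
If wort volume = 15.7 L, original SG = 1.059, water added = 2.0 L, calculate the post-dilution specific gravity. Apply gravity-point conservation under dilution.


SG_new = 1 + (SG_old − 1)·V_old/(V_old + V_water)
pts = (1.059 − 1)·1000·15.7/(15.7 + 2.0) = 52.3333
SG_new = 1 + 52.3333/1000

1.0523


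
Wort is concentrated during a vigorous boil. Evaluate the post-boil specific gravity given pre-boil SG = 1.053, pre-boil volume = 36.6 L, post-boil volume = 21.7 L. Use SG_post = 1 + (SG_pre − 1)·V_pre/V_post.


pts_pre = (1.053 − 1)·1000 = 53.0000
pts_post = 53.0000·36.6/21.7 = 89.3917
SG_post = 1 + 89.3917/1000

1.0894


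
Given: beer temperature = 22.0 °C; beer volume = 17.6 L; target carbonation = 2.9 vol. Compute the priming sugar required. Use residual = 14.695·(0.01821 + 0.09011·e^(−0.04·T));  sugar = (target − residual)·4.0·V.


residual = 14.695·(0.01821 + 0.09011·e^(−0.04·22.0)) = 0.8168
sugar = (2.9 − 0.8168)·4.0·17.6

146.6546 g


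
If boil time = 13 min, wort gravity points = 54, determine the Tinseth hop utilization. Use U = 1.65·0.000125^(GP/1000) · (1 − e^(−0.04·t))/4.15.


bigness = 1.65·0.000125^(54/1000) = 1.0156
boil_factor = (1 − e^(−0.04·13))/4.15 = 0.0977
U = 1.0156 · 0.0977

0.0992


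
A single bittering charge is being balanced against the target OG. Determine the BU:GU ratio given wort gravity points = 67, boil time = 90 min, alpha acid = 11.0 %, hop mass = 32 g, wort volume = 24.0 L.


U = 1.65·0.000125^(GP/1000)·(1−e^(−0.04t))/4.15;  IBU = (α/100)·m·U·1000/V;  BU:GU = IBU/GP
U = 1.65·0.000125^(67/1000)·(1−e^(−0.04·90))/4.15 = 0.2118
IBU = (11.0/100)·32·0.2118·1000/24.0 = 31.0619
BU:GU = 31.0619/67

0.4636


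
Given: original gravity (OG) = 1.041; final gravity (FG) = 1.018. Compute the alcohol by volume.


ABV = (OG − FG) · 131.25
ABV = (1.041 − 1.018) · 131.25

3.0187 % ABV


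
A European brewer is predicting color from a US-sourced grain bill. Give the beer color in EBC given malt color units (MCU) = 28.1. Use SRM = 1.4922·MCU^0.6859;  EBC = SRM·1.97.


SRM = 1.4922·28.1^0.6859 = 14.7060
EBC = 14.7060·1.97

28.9708 EBC


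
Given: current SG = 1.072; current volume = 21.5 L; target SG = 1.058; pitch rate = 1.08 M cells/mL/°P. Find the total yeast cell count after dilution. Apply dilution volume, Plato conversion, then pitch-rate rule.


V_w = V·((SG_c−1)/(SG_t−1)−1);  °P = 259 − 259/SG_t;  cells = rate·(V+V_w)·°P
V_w = 21.5·((1.072−1)/(1.058−1)−1) = 5.1897
V_final = 21.5 + 5.1897 = 26.6897
°P = 259 − 259/1.058 = 14.1985
cells = 1.08·26.6897·14.1985

409.2690 billion cells


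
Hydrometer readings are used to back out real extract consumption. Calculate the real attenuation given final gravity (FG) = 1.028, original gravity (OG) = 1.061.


AA = (OG−FG)/(OG−1)·100;  RA = AA·0.8192
AA = (1.061 − 1.028)/(1.061 − 1)·100 = 54.0984
RA = 54.0984·0.8192

44.3174 %


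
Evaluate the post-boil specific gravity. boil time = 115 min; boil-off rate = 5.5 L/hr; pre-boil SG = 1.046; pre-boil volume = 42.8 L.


V_post = V_pre − rate·(t/60);  SG_post = 1 + (SG_pre−1)·V_pre/V_post
V_post = 42.8 − 5.5·(115/60) = 32.2583
SG_post = 1 + (1.046 − 1)·42.8/32.2583

1.0610


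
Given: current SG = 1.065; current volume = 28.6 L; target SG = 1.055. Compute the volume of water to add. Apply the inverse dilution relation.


V_water = V·((SG_curr − 1)/(SG_target − 1) − 1)
V_water = 28.6·((1.065 − 1)/(1.055 − 1) − 1)

5.2000 L


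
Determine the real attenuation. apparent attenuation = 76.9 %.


RA = AA · 0.8192
RA = 76.9 · 0.8192

62.9965 %


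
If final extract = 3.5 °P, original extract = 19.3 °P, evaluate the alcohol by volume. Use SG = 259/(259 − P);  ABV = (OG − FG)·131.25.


OG = 259/(259 − 19.3) = 1.0805
FG = 259/(259 − 3.5) = 1.0137
ABV = (1.0805 − 1.0137)·131.25

8.7700 % ABV


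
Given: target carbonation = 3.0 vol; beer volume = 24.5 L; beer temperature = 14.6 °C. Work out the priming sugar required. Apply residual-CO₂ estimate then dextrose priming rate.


residual = 14.695·(0.01821 + 0.09011·e^(−0.04·T));  sugar = (target − residual)·4.0·V
residual = 14.695·(0.01821 + 0.09011·e^(−0.04·14.6)) = 1.0060
sugar = (3.0 − 1.0060)·4.0·24.5

195.4086 g


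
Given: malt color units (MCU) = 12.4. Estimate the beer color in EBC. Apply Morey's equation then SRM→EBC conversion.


SRM = 1.4922·MCU^0.6859;  EBC = SRM·1.97
SRM = 1.4922·12.4^0.6859 = 8.3908
EBC = 8.3908·1.97

16.5299 EBC


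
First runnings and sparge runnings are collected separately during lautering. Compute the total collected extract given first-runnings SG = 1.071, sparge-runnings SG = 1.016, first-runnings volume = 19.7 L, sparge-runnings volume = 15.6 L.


total = Σ (SG_i − 1)·1000·V_i
first = (1.071 − 1)·1000·19.7 = 1398.7000
sparge = (1.016 − 1)·1000·15.6 = 249.6000
total = 1398.7000 + 249.6000

1648.3000 gravity·L


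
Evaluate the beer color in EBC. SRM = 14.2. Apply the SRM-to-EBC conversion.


EBC = SRM · 1.97
EBC = 14.2 · 1.97

27.9740 EBC


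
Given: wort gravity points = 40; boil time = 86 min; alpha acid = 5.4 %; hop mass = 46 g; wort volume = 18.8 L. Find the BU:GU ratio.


U = 1.65·0.000125^(GP/1000)·(1−e^(−0.04t))/4.15;  IBU = (α/100)·m·U·1000/V;  BU:GU = IBU/GP
U = 1.65·0.000125^(40/1000)·(1−e^(−0.04·86))/4.15 = 0.2686
IBU = (5.4/100)·46·0.2686·1000/18.8 = 35.4938
BU:GU = 35.4938/40

0.8873


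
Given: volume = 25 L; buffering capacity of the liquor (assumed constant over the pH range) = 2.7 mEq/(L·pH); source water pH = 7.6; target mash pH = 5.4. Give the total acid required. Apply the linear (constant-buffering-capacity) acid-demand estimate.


acid = buffering capacity · (pH_source − pH_target) · V
acid = 2.7 · (7.6 − 5.4) · 25

148.5000 mEq


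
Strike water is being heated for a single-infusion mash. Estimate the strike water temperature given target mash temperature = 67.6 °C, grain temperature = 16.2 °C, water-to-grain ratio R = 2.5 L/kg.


T_strike = (0.41/R)·(T_mash − T_grain) + T_mash
T_strike = (0.41/2.5)·(67.6 − 16.2) + 67.6

76.0296 °C


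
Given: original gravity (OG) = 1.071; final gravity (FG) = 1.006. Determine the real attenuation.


AA = (OG−FG)/(OG−1)·100;  RA = AA·0.8192
AA = (1.071 − 1.006)/(1.071 − 1)·100 = 91.5493
RA = 91.5493·0.8192

74.9972 %


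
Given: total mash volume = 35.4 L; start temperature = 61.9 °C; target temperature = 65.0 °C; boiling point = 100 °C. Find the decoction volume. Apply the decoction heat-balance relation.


V_dec = V_total·(T_target − T_start)/(T_boil − T_start)
V_dec = 35.4·(65.0 − 61.9)/(100 − 61.9)

2.8803 L


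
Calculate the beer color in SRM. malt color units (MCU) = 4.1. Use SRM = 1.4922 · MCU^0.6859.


SRM = 1.4922 · 4.1^0.6859

3.9277 SRM


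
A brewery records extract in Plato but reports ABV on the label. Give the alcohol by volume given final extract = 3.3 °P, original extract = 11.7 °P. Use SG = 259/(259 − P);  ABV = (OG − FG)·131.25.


OG = 259/(259 − 11.7) = 1.0473
FG = 259/(259 − 3.3) = 1.0129
ABV = (1.0473 − 1.0129)·131.25

4.5157 % ABV


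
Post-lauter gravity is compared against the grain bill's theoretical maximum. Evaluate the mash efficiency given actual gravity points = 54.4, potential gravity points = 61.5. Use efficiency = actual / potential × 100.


efficiency = 54.4 / 61.5 × 100

88.4553 %


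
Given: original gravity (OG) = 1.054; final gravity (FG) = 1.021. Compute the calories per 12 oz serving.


ABW = (OG−FG)·131.25·0.79/FG;  °P = 259 − 259/SG (for OG→OE and FG→AE);  RE = 0.1808·OE + 0.8192·AE;  Cal = (6.9·ABW + 4·(RE−0.1))·FG·3.55
ABW = (1.054 − 1.021)·131.25·0.79/1.021 = 3.3513
OE = 259 − 259/1.054 = 13.2694 °P
AE = 259 − 259/1.021 = 5.3271 °P
RE = 0.1808·13.2694 + 0.8192·5.3271 = 6.7631 °P
Cal = (6.9·3.3513 + 4·(6.7631−0.1))·1.021·3.55

180.4172 kcal


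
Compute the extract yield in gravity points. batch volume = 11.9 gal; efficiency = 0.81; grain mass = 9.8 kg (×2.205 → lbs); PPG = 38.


points = lbs × PPG × eff / vol
lbs = 9.8 × 2.205 = 21.6090
points = 21.6090 × 38 × 0.81 / 11.9

55.8929 points


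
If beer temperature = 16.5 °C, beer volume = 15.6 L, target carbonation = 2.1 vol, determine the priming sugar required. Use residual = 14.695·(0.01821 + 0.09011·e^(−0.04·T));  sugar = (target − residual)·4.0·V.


residual = 14.695·(0.01821 + 0.09011·e^(−0.04·16.5)) = 0.9520
sugar = (2.1 − 0.9520)·4.0·15.6

71.6356 g


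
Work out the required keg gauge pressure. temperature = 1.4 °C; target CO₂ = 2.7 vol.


psi = vols/(0.01821 + 0.09011·e^(−0.04·T)) − 14.695
psi = 2.7/(0.01821 + 0.09011·e^(−0.04·1.4)) − 14.695

11.4140 psi


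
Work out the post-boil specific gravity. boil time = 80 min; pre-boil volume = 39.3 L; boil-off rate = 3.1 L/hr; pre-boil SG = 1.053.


V_post = V_pre − rate·(t/60);  SG_post = 1 + (SG_pre−1)·V_pre/V_post
V_post = 39.3 − 3.1·(80/60) = 35.1667
SG_post = 1 + (1.053 − 1)·39.3/35.1667

1.0592


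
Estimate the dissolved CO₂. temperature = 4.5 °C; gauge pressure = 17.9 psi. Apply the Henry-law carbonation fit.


vols = (P + 14.695)·(0.01821 + 0.09011·e^(−0.04·T))
vols = (17.9 + 14.695)·(0.01821 + 0.09011·e^(−0.04·4.5))

3.0469 volumes


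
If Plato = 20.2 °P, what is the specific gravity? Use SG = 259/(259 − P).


SG = 259/(259 − 20.2)

1.0846
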